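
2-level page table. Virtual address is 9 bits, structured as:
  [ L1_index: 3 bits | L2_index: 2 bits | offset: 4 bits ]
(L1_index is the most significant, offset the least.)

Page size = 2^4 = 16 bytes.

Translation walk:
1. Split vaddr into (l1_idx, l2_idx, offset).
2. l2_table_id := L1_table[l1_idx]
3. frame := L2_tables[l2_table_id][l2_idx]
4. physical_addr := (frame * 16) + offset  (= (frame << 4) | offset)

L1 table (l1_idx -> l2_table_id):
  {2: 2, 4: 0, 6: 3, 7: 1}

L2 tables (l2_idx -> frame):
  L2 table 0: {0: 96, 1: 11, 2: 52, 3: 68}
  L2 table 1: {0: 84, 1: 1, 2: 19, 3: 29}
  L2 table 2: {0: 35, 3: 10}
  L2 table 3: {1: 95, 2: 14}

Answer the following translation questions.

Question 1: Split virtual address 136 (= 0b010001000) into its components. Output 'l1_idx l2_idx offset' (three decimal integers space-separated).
Answer: 2 0 8

Derivation:
vaddr = 136 = 0b010001000
  top 3 bits -> l1_idx = 2
  next 2 bits -> l2_idx = 0
  bottom 4 bits -> offset = 8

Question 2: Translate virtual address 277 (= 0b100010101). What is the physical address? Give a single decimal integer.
vaddr = 277 = 0b100010101
Split: l1_idx=4, l2_idx=1, offset=5
L1[4] = 0
L2[0][1] = 11
paddr = 11 * 16 + 5 = 181

Answer: 181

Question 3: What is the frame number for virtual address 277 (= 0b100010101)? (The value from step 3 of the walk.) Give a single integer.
Answer: 11

Derivation:
vaddr = 277: l1_idx=4, l2_idx=1
L1[4] = 0; L2[0][1] = 11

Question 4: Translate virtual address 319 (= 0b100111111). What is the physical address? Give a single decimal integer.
Answer: 1103

Derivation:
vaddr = 319 = 0b100111111
Split: l1_idx=4, l2_idx=3, offset=15
L1[4] = 0
L2[0][3] = 68
paddr = 68 * 16 + 15 = 1103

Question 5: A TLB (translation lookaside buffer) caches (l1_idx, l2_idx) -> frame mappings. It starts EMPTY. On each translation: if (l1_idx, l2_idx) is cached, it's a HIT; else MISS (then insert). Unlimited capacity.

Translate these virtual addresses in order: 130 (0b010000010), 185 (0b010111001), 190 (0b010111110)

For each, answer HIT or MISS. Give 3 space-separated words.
Answer: MISS MISS HIT

Derivation:
vaddr=130: (2,0) not in TLB -> MISS, insert
vaddr=185: (2,3) not in TLB -> MISS, insert
vaddr=190: (2,3) in TLB -> HIT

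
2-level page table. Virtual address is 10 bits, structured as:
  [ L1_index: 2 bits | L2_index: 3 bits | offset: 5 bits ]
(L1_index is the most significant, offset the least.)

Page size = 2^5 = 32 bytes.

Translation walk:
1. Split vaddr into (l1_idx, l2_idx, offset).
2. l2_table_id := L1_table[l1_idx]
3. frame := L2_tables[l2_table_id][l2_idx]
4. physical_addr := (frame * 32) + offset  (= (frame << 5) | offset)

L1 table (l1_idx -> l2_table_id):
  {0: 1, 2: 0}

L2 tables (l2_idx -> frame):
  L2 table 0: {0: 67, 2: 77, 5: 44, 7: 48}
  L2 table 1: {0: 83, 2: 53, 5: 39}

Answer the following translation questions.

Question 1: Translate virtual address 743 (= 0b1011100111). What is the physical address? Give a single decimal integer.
Answer: 1543

Derivation:
vaddr = 743 = 0b1011100111
Split: l1_idx=2, l2_idx=7, offset=7
L1[2] = 0
L2[0][7] = 48
paddr = 48 * 32 + 7 = 1543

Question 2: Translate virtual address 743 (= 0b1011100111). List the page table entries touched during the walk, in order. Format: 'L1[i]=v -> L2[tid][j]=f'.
vaddr = 743 = 0b1011100111
Split: l1_idx=2, l2_idx=7, offset=7

Answer: L1[2]=0 -> L2[0][7]=48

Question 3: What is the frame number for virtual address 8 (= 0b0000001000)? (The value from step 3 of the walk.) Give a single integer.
Answer: 83

Derivation:
vaddr = 8: l1_idx=0, l2_idx=0
L1[0] = 1; L2[1][0] = 83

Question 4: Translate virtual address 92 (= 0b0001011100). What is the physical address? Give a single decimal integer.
Answer: 1724

Derivation:
vaddr = 92 = 0b0001011100
Split: l1_idx=0, l2_idx=2, offset=28
L1[0] = 1
L2[1][2] = 53
paddr = 53 * 32 + 28 = 1724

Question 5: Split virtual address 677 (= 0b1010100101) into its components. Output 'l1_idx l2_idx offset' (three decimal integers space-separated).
vaddr = 677 = 0b1010100101
  top 2 bits -> l1_idx = 2
  next 3 bits -> l2_idx = 5
  bottom 5 bits -> offset = 5

Answer: 2 5 5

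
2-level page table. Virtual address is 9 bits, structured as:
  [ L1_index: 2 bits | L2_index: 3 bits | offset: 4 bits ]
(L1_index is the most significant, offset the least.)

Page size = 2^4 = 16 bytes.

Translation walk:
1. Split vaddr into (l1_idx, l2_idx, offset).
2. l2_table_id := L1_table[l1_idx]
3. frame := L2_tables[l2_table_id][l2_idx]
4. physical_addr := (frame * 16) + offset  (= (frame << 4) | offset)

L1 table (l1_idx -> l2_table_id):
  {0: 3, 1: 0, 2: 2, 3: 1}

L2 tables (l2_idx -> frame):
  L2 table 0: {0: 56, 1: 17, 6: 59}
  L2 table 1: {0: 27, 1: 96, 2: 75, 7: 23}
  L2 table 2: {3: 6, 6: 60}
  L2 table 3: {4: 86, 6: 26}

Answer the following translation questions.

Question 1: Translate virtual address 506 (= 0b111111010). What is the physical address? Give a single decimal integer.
Answer: 378

Derivation:
vaddr = 506 = 0b111111010
Split: l1_idx=3, l2_idx=7, offset=10
L1[3] = 1
L2[1][7] = 23
paddr = 23 * 16 + 10 = 378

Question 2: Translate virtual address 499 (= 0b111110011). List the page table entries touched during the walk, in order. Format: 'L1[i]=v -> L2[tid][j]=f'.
Answer: L1[3]=1 -> L2[1][7]=23

Derivation:
vaddr = 499 = 0b111110011
Split: l1_idx=3, l2_idx=7, offset=3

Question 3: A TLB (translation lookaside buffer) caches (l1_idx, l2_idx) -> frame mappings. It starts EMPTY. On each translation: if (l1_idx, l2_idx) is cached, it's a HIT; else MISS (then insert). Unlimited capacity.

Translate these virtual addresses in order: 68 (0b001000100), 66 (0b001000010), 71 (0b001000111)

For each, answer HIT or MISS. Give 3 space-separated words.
Answer: MISS HIT HIT

Derivation:
vaddr=68: (0,4) not in TLB -> MISS, insert
vaddr=66: (0,4) in TLB -> HIT
vaddr=71: (0,4) in TLB -> HIT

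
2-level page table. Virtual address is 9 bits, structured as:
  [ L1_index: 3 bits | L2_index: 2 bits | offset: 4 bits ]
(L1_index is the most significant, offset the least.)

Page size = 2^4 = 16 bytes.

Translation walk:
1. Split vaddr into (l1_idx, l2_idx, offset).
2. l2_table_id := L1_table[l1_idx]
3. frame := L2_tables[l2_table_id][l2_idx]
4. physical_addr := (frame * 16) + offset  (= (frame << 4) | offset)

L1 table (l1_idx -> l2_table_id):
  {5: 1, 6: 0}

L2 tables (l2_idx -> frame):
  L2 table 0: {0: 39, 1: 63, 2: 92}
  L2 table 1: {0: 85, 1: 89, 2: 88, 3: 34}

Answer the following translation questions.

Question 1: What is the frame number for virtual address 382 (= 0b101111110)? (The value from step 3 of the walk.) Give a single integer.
vaddr = 382: l1_idx=5, l2_idx=3
L1[5] = 1; L2[1][3] = 34

Answer: 34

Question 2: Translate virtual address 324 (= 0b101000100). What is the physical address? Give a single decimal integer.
vaddr = 324 = 0b101000100
Split: l1_idx=5, l2_idx=0, offset=4
L1[5] = 1
L2[1][0] = 85
paddr = 85 * 16 + 4 = 1364

Answer: 1364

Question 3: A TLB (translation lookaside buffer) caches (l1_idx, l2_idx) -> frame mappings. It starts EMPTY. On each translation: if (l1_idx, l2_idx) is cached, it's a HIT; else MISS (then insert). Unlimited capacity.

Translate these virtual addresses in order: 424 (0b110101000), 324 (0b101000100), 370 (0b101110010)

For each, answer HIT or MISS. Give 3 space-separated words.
vaddr=424: (6,2) not in TLB -> MISS, insert
vaddr=324: (5,0) not in TLB -> MISS, insert
vaddr=370: (5,3) not in TLB -> MISS, insert

Answer: MISS MISS MISS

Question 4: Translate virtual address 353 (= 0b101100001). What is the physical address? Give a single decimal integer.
vaddr = 353 = 0b101100001
Split: l1_idx=5, l2_idx=2, offset=1
L1[5] = 1
L2[1][2] = 88
paddr = 88 * 16 + 1 = 1409

Answer: 1409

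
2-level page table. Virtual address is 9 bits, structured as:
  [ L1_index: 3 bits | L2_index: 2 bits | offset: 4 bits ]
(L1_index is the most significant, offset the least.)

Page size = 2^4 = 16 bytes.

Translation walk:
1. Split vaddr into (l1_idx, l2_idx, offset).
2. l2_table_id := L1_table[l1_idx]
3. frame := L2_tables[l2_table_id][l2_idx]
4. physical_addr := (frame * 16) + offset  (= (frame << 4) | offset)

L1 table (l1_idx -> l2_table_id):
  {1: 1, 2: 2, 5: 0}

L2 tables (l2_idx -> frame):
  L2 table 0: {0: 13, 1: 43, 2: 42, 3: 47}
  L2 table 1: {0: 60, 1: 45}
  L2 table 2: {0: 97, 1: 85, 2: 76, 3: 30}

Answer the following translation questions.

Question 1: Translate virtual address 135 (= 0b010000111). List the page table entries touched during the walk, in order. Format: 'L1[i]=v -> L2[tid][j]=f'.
vaddr = 135 = 0b010000111
Split: l1_idx=2, l2_idx=0, offset=7

Answer: L1[2]=2 -> L2[2][0]=97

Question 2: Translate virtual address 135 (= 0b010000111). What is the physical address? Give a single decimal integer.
Answer: 1559

Derivation:
vaddr = 135 = 0b010000111
Split: l1_idx=2, l2_idx=0, offset=7
L1[2] = 2
L2[2][0] = 97
paddr = 97 * 16 + 7 = 1559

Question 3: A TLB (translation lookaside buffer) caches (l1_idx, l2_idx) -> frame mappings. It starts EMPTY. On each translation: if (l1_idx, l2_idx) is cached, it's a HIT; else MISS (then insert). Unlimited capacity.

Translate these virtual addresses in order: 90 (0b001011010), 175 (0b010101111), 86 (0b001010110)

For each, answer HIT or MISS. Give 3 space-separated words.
vaddr=90: (1,1) not in TLB -> MISS, insert
vaddr=175: (2,2) not in TLB -> MISS, insert
vaddr=86: (1,1) in TLB -> HIT

Answer: MISS MISS HIT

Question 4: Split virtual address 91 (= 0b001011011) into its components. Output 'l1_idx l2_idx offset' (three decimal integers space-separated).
Answer: 1 1 11

Derivation:
vaddr = 91 = 0b001011011
  top 3 bits -> l1_idx = 1
  next 2 bits -> l2_idx = 1
  bottom 4 bits -> offset = 11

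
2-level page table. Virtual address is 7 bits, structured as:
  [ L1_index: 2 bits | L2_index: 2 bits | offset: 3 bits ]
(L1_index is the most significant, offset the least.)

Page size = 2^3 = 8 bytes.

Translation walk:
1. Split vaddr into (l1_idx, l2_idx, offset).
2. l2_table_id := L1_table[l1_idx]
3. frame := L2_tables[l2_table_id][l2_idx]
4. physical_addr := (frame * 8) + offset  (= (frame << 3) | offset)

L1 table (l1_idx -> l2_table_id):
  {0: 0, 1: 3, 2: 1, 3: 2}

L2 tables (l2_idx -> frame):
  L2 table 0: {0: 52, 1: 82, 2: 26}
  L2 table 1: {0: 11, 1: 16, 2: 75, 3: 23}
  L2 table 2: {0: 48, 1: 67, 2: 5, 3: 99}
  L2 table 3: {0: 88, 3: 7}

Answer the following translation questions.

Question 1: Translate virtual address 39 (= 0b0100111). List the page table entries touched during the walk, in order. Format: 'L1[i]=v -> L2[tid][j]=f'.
Answer: L1[1]=3 -> L2[3][0]=88

Derivation:
vaddr = 39 = 0b0100111
Split: l1_idx=1, l2_idx=0, offset=7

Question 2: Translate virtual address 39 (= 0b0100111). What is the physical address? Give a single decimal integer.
Answer: 711

Derivation:
vaddr = 39 = 0b0100111
Split: l1_idx=1, l2_idx=0, offset=7
L1[1] = 3
L2[3][0] = 88
paddr = 88 * 8 + 7 = 711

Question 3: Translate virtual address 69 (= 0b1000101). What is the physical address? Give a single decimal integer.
vaddr = 69 = 0b1000101
Split: l1_idx=2, l2_idx=0, offset=5
L1[2] = 1
L2[1][0] = 11
paddr = 11 * 8 + 5 = 93

Answer: 93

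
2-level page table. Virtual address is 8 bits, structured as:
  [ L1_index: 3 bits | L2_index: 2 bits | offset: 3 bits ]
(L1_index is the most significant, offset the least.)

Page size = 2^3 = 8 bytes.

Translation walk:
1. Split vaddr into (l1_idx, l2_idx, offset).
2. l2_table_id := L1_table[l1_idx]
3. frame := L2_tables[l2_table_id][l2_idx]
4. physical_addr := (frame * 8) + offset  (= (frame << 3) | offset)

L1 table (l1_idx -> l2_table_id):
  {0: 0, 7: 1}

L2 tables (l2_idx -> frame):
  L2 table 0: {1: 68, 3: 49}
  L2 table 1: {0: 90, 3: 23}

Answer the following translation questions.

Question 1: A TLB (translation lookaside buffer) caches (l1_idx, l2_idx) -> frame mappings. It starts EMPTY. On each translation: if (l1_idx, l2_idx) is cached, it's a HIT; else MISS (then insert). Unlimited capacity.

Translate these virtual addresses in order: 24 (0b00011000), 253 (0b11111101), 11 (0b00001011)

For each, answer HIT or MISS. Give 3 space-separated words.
vaddr=24: (0,3) not in TLB -> MISS, insert
vaddr=253: (7,3) not in TLB -> MISS, insert
vaddr=11: (0,1) not in TLB -> MISS, insert

Answer: MISS MISS MISS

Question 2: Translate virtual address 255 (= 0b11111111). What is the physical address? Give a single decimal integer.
Answer: 191

Derivation:
vaddr = 255 = 0b11111111
Split: l1_idx=7, l2_idx=3, offset=7
L1[7] = 1
L2[1][3] = 23
paddr = 23 * 8 + 7 = 191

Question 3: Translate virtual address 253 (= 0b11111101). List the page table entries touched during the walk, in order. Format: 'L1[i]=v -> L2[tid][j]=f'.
vaddr = 253 = 0b11111101
Split: l1_idx=7, l2_idx=3, offset=5

Answer: L1[7]=1 -> L2[1][3]=23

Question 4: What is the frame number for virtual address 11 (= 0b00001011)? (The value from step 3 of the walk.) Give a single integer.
Answer: 68

Derivation:
vaddr = 11: l1_idx=0, l2_idx=1
L1[0] = 0; L2[0][1] = 68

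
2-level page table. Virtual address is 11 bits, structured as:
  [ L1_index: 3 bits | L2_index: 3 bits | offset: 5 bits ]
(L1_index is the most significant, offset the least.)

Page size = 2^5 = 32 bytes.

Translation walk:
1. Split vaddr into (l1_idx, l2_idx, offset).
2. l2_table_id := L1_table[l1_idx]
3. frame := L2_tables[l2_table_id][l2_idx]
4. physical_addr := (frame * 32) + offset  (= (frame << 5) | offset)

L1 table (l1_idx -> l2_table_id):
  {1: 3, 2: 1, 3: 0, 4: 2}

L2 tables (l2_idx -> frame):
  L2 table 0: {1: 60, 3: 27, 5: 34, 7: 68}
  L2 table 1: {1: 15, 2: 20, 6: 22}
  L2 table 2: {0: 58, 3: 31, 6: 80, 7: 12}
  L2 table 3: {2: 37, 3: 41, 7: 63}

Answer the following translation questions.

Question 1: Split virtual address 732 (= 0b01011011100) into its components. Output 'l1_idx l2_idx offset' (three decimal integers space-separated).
vaddr = 732 = 0b01011011100
  top 3 bits -> l1_idx = 2
  next 3 bits -> l2_idx = 6
  bottom 5 bits -> offset = 28

Answer: 2 6 28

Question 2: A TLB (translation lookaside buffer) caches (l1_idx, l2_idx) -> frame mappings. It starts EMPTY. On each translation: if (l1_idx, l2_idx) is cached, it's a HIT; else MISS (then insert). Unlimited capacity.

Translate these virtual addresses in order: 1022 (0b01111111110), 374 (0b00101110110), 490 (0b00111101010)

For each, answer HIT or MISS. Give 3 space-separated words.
vaddr=1022: (3,7) not in TLB -> MISS, insert
vaddr=374: (1,3) not in TLB -> MISS, insert
vaddr=490: (1,7) not in TLB -> MISS, insert

Answer: MISS MISS MISS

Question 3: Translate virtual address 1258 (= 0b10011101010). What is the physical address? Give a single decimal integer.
Answer: 394

Derivation:
vaddr = 1258 = 0b10011101010
Split: l1_idx=4, l2_idx=7, offset=10
L1[4] = 2
L2[2][7] = 12
paddr = 12 * 32 + 10 = 394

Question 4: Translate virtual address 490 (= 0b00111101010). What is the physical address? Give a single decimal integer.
Answer: 2026

Derivation:
vaddr = 490 = 0b00111101010
Split: l1_idx=1, l2_idx=7, offset=10
L1[1] = 3
L2[3][7] = 63
paddr = 63 * 32 + 10 = 2026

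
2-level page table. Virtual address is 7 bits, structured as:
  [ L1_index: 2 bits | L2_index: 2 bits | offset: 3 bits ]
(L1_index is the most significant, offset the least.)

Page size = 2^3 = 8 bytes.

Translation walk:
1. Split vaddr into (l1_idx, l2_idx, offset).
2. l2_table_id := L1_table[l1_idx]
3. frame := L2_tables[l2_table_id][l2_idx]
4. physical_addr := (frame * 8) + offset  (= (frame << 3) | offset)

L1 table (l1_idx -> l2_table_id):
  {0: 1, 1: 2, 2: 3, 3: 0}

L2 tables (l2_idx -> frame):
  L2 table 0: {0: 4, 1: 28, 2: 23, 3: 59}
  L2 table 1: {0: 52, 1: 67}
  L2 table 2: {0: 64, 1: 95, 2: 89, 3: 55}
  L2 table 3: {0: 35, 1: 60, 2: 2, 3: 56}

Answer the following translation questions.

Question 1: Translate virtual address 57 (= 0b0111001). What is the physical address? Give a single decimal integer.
Answer: 441

Derivation:
vaddr = 57 = 0b0111001
Split: l1_idx=1, l2_idx=3, offset=1
L1[1] = 2
L2[2][3] = 55
paddr = 55 * 8 + 1 = 441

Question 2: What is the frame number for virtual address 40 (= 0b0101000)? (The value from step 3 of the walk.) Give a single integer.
vaddr = 40: l1_idx=1, l2_idx=1
L1[1] = 2; L2[2][1] = 95

Answer: 95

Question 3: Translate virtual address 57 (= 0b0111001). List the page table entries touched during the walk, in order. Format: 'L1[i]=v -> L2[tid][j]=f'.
Answer: L1[1]=2 -> L2[2][3]=55

Derivation:
vaddr = 57 = 0b0111001
Split: l1_idx=1, l2_idx=3, offset=1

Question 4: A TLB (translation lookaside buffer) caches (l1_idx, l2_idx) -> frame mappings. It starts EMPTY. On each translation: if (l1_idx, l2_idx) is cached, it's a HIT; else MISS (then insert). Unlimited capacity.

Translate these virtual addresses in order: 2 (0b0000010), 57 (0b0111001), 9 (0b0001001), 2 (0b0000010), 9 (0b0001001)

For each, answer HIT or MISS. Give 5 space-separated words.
Answer: MISS MISS MISS HIT HIT

Derivation:
vaddr=2: (0,0) not in TLB -> MISS, insert
vaddr=57: (1,3) not in TLB -> MISS, insert
vaddr=9: (0,1) not in TLB -> MISS, insert
vaddr=2: (0,0) in TLB -> HIT
vaddr=9: (0,1) in TLB -> HIT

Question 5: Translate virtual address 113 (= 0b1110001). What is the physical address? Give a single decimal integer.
vaddr = 113 = 0b1110001
Split: l1_idx=3, l2_idx=2, offset=1
L1[3] = 0
L2[0][2] = 23
paddr = 23 * 8 + 1 = 185

Answer: 185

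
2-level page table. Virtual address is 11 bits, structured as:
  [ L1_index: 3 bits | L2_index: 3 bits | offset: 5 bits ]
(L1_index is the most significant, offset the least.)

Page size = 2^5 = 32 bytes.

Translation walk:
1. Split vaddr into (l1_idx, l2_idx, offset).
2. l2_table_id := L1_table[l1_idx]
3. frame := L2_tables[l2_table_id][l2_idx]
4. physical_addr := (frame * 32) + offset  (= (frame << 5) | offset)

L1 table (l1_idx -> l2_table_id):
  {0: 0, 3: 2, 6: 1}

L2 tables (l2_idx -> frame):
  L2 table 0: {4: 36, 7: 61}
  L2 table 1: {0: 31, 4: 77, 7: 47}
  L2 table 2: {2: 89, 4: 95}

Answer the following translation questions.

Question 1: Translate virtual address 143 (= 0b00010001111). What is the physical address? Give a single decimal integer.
Answer: 1167

Derivation:
vaddr = 143 = 0b00010001111
Split: l1_idx=0, l2_idx=4, offset=15
L1[0] = 0
L2[0][4] = 36
paddr = 36 * 32 + 15 = 1167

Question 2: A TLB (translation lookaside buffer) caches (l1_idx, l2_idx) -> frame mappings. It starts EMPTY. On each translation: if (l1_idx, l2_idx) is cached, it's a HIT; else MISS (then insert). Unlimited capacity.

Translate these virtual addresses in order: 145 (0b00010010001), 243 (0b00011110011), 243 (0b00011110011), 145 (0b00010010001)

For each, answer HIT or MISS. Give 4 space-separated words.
vaddr=145: (0,4) not in TLB -> MISS, insert
vaddr=243: (0,7) not in TLB -> MISS, insert
vaddr=243: (0,7) in TLB -> HIT
vaddr=145: (0,4) in TLB -> HIT

Answer: MISS MISS HIT HIT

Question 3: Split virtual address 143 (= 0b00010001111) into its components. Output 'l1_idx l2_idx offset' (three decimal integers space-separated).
Answer: 0 4 15

Derivation:
vaddr = 143 = 0b00010001111
  top 3 bits -> l1_idx = 0
  next 3 bits -> l2_idx = 4
  bottom 5 bits -> offset = 15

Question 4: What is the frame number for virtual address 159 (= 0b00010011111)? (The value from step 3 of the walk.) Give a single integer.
vaddr = 159: l1_idx=0, l2_idx=4
L1[0] = 0; L2[0][4] = 36

Answer: 36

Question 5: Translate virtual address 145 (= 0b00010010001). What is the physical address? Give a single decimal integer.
vaddr = 145 = 0b00010010001
Split: l1_idx=0, l2_idx=4, offset=17
L1[0] = 0
L2[0][4] = 36
paddr = 36 * 32 + 17 = 1169

Answer: 1169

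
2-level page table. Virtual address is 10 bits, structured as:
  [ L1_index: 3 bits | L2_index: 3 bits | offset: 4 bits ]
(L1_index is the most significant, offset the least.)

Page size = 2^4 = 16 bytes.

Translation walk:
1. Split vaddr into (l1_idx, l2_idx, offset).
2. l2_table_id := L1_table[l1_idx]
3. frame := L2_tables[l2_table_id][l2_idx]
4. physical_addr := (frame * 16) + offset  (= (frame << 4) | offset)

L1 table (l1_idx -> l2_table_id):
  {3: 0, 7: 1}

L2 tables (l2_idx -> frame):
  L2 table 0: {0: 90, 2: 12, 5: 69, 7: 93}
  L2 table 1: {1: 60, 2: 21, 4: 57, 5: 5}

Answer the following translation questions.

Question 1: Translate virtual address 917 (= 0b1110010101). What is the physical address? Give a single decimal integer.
vaddr = 917 = 0b1110010101
Split: l1_idx=7, l2_idx=1, offset=5
L1[7] = 1
L2[1][1] = 60
paddr = 60 * 16 + 5 = 965

Answer: 965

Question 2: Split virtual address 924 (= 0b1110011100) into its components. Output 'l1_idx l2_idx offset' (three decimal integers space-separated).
vaddr = 924 = 0b1110011100
  top 3 bits -> l1_idx = 7
  next 3 bits -> l2_idx = 1
  bottom 4 bits -> offset = 12

Answer: 7 1 12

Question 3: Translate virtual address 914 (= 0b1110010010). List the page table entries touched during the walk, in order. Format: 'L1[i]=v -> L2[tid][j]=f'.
vaddr = 914 = 0b1110010010
Split: l1_idx=7, l2_idx=1, offset=2

Answer: L1[7]=1 -> L2[1][1]=60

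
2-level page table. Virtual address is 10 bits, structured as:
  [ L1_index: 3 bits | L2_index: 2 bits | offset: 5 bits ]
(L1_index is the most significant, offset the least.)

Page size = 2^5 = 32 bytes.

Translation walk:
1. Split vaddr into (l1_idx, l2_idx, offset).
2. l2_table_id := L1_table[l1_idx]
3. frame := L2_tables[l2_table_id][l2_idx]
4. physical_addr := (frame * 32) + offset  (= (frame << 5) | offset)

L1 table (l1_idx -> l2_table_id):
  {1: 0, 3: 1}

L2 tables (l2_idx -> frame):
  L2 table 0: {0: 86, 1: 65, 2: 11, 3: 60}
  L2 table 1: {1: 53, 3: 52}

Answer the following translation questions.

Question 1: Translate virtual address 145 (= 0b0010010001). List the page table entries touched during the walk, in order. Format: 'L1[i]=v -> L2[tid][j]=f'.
vaddr = 145 = 0b0010010001
Split: l1_idx=1, l2_idx=0, offset=17

Answer: L1[1]=0 -> L2[0][0]=86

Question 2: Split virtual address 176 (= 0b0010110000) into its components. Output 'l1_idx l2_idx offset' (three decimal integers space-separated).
vaddr = 176 = 0b0010110000
  top 3 bits -> l1_idx = 1
  next 2 bits -> l2_idx = 1
  bottom 5 bits -> offset = 16

Answer: 1 1 16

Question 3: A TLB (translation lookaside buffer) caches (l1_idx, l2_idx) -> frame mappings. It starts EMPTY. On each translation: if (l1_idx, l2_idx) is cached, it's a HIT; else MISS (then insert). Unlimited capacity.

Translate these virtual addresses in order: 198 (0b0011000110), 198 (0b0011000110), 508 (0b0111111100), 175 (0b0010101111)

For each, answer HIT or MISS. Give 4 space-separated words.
Answer: MISS HIT MISS MISS

Derivation:
vaddr=198: (1,2) not in TLB -> MISS, insert
vaddr=198: (1,2) in TLB -> HIT
vaddr=508: (3,3) not in TLB -> MISS, insert
vaddr=175: (1,1) not in TLB -> MISS, insert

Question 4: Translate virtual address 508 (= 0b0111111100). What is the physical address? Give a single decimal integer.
vaddr = 508 = 0b0111111100
Split: l1_idx=3, l2_idx=3, offset=28
L1[3] = 1
L2[1][3] = 52
paddr = 52 * 32 + 28 = 1692

Answer: 1692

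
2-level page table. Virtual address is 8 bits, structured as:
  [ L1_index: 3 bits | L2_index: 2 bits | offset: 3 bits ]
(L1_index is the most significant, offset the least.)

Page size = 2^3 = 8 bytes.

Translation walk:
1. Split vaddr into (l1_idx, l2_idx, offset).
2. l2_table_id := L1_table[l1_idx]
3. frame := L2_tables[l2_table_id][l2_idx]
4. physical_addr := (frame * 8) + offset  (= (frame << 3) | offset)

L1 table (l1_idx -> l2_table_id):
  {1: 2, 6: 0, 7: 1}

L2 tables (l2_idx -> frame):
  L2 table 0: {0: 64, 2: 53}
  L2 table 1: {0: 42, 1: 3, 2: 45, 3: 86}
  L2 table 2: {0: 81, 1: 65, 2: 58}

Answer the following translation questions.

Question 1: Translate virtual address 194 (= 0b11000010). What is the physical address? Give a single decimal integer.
vaddr = 194 = 0b11000010
Split: l1_idx=6, l2_idx=0, offset=2
L1[6] = 0
L2[0][0] = 64
paddr = 64 * 8 + 2 = 514

Answer: 514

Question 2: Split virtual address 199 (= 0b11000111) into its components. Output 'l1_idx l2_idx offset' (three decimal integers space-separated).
Answer: 6 0 7

Derivation:
vaddr = 199 = 0b11000111
  top 3 bits -> l1_idx = 6
  next 2 bits -> l2_idx = 0
  bottom 3 bits -> offset = 7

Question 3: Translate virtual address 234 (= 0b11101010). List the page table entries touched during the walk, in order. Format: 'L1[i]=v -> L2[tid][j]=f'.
vaddr = 234 = 0b11101010
Split: l1_idx=7, l2_idx=1, offset=2

Answer: L1[7]=1 -> L2[1][1]=3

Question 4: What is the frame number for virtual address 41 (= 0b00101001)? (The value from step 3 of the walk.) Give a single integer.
vaddr = 41: l1_idx=1, l2_idx=1
L1[1] = 2; L2[2][1] = 65

Answer: 65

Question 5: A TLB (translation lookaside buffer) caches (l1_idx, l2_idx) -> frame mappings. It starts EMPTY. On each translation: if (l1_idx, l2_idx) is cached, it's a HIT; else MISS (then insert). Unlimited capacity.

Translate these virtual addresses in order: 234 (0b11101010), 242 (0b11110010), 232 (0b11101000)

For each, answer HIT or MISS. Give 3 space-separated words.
vaddr=234: (7,1) not in TLB -> MISS, insert
vaddr=242: (7,2) not in TLB -> MISS, insert
vaddr=232: (7,1) in TLB -> HIT

Answer: MISS MISS HIT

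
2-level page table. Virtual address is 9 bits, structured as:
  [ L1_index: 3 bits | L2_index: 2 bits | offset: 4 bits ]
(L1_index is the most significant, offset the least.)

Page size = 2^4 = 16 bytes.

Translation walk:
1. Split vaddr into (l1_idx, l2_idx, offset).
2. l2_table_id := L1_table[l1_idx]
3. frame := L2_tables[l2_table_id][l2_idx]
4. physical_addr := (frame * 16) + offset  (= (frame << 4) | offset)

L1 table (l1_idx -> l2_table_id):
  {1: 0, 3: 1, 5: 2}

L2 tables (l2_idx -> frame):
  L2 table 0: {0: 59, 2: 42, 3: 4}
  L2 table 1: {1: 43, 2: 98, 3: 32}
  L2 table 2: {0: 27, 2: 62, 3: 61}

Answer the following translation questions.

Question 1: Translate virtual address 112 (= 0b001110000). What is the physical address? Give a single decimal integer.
vaddr = 112 = 0b001110000
Split: l1_idx=1, l2_idx=3, offset=0
L1[1] = 0
L2[0][3] = 4
paddr = 4 * 16 + 0 = 64

Answer: 64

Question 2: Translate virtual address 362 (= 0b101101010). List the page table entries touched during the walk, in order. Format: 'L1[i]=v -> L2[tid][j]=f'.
Answer: L1[5]=2 -> L2[2][2]=62

Derivation:
vaddr = 362 = 0b101101010
Split: l1_idx=5, l2_idx=2, offset=10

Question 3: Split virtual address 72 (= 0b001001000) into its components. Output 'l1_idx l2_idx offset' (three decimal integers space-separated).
vaddr = 72 = 0b001001000
  top 3 bits -> l1_idx = 1
  next 2 bits -> l2_idx = 0
  bottom 4 bits -> offset = 8

Answer: 1 0 8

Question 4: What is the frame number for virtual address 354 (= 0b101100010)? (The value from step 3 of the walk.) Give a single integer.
Answer: 62

Derivation:
vaddr = 354: l1_idx=5, l2_idx=2
L1[5] = 2; L2[2][2] = 62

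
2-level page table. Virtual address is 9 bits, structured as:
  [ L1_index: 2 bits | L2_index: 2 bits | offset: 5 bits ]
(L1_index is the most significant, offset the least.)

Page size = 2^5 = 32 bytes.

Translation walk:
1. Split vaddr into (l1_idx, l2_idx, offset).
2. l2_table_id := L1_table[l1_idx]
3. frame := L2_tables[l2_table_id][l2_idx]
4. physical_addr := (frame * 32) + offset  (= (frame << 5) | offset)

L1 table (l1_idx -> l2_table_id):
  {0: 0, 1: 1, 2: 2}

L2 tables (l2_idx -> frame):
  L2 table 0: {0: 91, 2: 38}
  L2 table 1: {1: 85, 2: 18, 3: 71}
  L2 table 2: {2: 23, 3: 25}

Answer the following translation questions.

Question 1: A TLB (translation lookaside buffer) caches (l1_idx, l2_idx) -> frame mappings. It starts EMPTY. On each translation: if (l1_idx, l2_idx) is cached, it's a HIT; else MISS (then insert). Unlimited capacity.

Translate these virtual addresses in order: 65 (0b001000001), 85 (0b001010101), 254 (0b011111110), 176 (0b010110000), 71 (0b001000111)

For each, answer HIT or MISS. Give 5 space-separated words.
vaddr=65: (0,2) not in TLB -> MISS, insert
vaddr=85: (0,2) in TLB -> HIT
vaddr=254: (1,3) not in TLB -> MISS, insert
vaddr=176: (1,1) not in TLB -> MISS, insert
vaddr=71: (0,2) in TLB -> HIT

Answer: MISS HIT MISS MISS HIT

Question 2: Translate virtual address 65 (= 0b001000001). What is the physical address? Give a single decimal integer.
Answer: 1217

Derivation:
vaddr = 65 = 0b001000001
Split: l1_idx=0, l2_idx=2, offset=1
L1[0] = 0
L2[0][2] = 38
paddr = 38 * 32 + 1 = 1217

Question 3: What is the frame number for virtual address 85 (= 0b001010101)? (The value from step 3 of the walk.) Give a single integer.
vaddr = 85: l1_idx=0, l2_idx=2
L1[0] = 0; L2[0][2] = 38

Answer: 38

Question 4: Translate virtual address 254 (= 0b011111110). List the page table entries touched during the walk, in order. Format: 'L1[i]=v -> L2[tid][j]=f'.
vaddr = 254 = 0b011111110
Split: l1_idx=1, l2_idx=3, offset=30

Answer: L1[1]=1 -> L2[1][3]=71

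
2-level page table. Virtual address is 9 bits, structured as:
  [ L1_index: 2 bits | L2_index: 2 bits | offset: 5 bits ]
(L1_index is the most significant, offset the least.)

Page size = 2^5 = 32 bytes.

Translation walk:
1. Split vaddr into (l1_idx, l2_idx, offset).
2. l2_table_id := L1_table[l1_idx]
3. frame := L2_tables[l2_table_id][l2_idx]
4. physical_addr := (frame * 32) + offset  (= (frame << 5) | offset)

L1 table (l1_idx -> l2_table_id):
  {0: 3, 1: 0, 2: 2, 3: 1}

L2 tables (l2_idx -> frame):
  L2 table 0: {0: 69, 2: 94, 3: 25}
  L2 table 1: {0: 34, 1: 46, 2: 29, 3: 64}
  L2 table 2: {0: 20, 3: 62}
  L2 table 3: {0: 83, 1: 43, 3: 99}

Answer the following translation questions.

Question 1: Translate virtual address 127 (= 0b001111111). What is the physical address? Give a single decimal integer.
Answer: 3199

Derivation:
vaddr = 127 = 0b001111111
Split: l1_idx=0, l2_idx=3, offset=31
L1[0] = 3
L2[3][3] = 99
paddr = 99 * 32 + 31 = 3199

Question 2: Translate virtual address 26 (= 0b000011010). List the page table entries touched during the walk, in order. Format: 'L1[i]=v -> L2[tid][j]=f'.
vaddr = 26 = 0b000011010
Split: l1_idx=0, l2_idx=0, offset=26

Answer: L1[0]=3 -> L2[3][0]=83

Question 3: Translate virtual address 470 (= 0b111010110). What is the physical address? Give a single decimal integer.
vaddr = 470 = 0b111010110
Split: l1_idx=3, l2_idx=2, offset=22
L1[3] = 1
L2[1][2] = 29
paddr = 29 * 32 + 22 = 950

Answer: 950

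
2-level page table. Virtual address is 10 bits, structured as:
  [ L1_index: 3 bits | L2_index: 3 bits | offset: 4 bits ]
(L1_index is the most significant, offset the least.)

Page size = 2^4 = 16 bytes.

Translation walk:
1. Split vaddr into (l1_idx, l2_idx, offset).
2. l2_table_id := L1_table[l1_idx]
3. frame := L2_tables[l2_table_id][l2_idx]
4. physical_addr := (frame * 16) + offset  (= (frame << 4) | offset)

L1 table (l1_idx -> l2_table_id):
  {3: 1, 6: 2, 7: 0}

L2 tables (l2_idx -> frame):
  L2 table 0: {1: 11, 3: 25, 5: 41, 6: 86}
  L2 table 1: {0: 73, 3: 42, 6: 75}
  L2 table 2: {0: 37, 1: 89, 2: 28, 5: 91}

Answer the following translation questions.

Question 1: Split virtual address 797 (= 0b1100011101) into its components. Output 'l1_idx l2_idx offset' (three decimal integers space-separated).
vaddr = 797 = 0b1100011101
  top 3 bits -> l1_idx = 6
  next 3 bits -> l2_idx = 1
  bottom 4 bits -> offset = 13

Answer: 6 1 13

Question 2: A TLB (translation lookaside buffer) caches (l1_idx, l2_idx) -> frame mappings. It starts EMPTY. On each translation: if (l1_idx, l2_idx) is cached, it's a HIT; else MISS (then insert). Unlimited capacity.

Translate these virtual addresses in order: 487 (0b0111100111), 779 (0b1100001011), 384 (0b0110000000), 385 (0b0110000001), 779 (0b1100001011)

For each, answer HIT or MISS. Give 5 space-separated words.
vaddr=487: (3,6) not in TLB -> MISS, insert
vaddr=779: (6,0) not in TLB -> MISS, insert
vaddr=384: (3,0) not in TLB -> MISS, insert
vaddr=385: (3,0) in TLB -> HIT
vaddr=779: (6,0) in TLB -> HIT

Answer: MISS MISS MISS HIT HIT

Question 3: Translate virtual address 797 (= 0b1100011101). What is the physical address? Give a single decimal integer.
vaddr = 797 = 0b1100011101
Split: l1_idx=6, l2_idx=1, offset=13
L1[6] = 2
L2[2][1] = 89
paddr = 89 * 16 + 13 = 1437

Answer: 1437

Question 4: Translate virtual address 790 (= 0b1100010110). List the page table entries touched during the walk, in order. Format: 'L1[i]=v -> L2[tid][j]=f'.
vaddr = 790 = 0b1100010110
Split: l1_idx=6, l2_idx=1, offset=6

Answer: L1[6]=2 -> L2[2][1]=89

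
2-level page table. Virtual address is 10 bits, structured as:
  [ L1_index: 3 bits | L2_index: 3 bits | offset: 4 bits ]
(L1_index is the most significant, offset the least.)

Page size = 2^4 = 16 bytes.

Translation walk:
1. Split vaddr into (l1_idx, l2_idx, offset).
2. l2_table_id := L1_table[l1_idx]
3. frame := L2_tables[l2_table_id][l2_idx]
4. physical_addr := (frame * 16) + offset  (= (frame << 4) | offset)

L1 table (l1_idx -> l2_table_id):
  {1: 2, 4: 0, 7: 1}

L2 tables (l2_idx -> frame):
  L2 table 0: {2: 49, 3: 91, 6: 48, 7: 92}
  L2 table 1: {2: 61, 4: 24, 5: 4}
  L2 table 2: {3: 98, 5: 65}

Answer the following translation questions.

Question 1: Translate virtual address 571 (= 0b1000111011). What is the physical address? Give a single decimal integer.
vaddr = 571 = 0b1000111011
Split: l1_idx=4, l2_idx=3, offset=11
L1[4] = 0
L2[0][3] = 91
paddr = 91 * 16 + 11 = 1467

Answer: 1467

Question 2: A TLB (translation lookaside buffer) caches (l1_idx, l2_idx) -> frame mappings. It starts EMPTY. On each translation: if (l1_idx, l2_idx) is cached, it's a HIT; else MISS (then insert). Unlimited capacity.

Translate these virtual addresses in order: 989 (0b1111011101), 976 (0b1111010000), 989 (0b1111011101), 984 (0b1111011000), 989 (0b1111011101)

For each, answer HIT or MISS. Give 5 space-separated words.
vaddr=989: (7,5) not in TLB -> MISS, insert
vaddr=976: (7,5) in TLB -> HIT
vaddr=989: (7,5) in TLB -> HIT
vaddr=984: (7,5) in TLB -> HIT
vaddr=989: (7,5) in TLB -> HIT

Answer: MISS HIT HIT HIT HIT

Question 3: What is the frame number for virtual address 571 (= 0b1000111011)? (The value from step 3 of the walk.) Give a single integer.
vaddr = 571: l1_idx=4, l2_idx=3
L1[4] = 0; L2[0][3] = 91

Answer: 91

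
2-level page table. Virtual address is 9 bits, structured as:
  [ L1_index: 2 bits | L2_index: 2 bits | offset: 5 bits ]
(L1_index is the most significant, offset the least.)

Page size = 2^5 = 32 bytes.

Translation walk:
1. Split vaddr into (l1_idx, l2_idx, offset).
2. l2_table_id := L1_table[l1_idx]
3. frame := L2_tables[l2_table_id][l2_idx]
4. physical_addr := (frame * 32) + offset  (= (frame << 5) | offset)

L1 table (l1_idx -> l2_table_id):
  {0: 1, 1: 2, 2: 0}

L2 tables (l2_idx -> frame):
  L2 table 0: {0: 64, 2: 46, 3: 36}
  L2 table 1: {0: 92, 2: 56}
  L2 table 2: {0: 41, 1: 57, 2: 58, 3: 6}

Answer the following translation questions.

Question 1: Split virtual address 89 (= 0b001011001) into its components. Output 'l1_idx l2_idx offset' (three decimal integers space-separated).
vaddr = 89 = 0b001011001
  top 2 bits -> l1_idx = 0
  next 2 bits -> l2_idx = 2
  bottom 5 bits -> offset = 25

Answer: 0 2 25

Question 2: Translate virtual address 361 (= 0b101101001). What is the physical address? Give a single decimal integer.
Answer: 1161

Derivation:
vaddr = 361 = 0b101101001
Split: l1_idx=2, l2_idx=3, offset=9
L1[2] = 0
L2[0][3] = 36
paddr = 36 * 32 + 9 = 1161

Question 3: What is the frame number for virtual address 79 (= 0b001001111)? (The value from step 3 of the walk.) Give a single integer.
vaddr = 79: l1_idx=0, l2_idx=2
L1[0] = 1; L2[1][2] = 56

Answer: 56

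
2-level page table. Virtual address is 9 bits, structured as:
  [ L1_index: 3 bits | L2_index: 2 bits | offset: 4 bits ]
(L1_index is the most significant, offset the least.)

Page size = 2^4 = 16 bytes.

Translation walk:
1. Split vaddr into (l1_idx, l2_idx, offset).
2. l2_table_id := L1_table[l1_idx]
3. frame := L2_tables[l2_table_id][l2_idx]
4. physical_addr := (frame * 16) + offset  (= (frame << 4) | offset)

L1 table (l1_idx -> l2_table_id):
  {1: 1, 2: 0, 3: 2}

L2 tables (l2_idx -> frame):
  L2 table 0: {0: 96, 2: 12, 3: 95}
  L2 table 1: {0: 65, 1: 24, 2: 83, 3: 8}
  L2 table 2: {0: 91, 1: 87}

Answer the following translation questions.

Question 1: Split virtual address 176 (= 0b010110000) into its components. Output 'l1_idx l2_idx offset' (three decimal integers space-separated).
Answer: 2 3 0

Derivation:
vaddr = 176 = 0b010110000
  top 3 bits -> l1_idx = 2
  next 2 bits -> l2_idx = 3
  bottom 4 bits -> offset = 0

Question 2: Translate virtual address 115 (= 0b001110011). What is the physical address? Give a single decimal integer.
vaddr = 115 = 0b001110011
Split: l1_idx=1, l2_idx=3, offset=3
L1[1] = 1
L2[1][3] = 8
paddr = 8 * 16 + 3 = 131

Answer: 131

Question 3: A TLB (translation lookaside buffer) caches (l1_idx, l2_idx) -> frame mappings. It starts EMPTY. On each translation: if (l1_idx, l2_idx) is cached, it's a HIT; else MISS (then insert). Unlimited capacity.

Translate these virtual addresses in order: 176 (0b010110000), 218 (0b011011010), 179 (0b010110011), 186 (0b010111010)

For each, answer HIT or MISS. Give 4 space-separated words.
Answer: MISS MISS HIT HIT

Derivation:
vaddr=176: (2,3) not in TLB -> MISS, insert
vaddr=218: (3,1) not in TLB -> MISS, insert
vaddr=179: (2,3) in TLB -> HIT
vaddr=186: (2,3) in TLB -> HIT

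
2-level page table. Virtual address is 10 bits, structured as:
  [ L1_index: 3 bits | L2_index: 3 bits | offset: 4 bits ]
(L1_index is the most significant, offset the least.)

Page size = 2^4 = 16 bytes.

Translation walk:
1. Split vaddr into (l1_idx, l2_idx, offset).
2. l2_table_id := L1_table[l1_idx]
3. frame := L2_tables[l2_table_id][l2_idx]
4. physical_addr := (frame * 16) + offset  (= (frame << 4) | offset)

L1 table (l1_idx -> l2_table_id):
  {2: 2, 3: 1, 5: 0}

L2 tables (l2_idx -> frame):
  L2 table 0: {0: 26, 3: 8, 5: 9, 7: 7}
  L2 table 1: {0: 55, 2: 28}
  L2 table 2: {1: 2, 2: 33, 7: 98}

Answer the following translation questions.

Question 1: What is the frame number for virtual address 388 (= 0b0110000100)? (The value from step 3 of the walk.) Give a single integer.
Answer: 55

Derivation:
vaddr = 388: l1_idx=3, l2_idx=0
L1[3] = 1; L2[1][0] = 55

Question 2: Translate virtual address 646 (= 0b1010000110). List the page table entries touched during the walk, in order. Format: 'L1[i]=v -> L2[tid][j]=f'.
Answer: L1[5]=0 -> L2[0][0]=26

Derivation:
vaddr = 646 = 0b1010000110
Split: l1_idx=5, l2_idx=0, offset=6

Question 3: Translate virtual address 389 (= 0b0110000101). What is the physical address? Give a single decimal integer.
Answer: 885

Derivation:
vaddr = 389 = 0b0110000101
Split: l1_idx=3, l2_idx=0, offset=5
L1[3] = 1
L2[1][0] = 55
paddr = 55 * 16 + 5 = 885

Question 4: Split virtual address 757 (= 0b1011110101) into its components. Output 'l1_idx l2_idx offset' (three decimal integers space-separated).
Answer: 5 7 5

Derivation:
vaddr = 757 = 0b1011110101
  top 3 bits -> l1_idx = 5
  next 3 bits -> l2_idx = 7
  bottom 4 bits -> offset = 5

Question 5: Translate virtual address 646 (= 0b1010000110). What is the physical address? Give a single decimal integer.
Answer: 422

Derivation:
vaddr = 646 = 0b1010000110
Split: l1_idx=5, l2_idx=0, offset=6
L1[5] = 0
L2[0][0] = 26
paddr = 26 * 16 + 6 = 422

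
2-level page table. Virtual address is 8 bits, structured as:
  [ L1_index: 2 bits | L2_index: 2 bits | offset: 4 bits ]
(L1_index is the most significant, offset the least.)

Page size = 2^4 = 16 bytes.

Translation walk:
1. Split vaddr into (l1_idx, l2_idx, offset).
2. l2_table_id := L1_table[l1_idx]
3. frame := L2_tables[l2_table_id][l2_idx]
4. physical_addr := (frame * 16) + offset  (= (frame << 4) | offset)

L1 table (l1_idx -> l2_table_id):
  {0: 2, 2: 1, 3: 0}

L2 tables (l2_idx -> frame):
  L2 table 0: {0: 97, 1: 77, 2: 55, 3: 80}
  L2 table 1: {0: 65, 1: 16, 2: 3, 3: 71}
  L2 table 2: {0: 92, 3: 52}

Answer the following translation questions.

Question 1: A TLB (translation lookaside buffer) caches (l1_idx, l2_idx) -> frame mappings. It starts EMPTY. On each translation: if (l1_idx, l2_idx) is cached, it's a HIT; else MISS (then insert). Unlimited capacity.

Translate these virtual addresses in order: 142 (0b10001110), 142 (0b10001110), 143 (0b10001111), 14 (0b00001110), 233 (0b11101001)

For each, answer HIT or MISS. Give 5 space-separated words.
vaddr=142: (2,0) not in TLB -> MISS, insert
vaddr=142: (2,0) in TLB -> HIT
vaddr=143: (2,0) in TLB -> HIT
vaddr=14: (0,0) not in TLB -> MISS, insert
vaddr=233: (3,2) not in TLB -> MISS, insert

Answer: MISS HIT HIT MISS MISS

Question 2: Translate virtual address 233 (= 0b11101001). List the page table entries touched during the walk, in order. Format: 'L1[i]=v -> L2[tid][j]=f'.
vaddr = 233 = 0b11101001
Split: l1_idx=3, l2_idx=2, offset=9

Answer: L1[3]=0 -> L2[0][2]=55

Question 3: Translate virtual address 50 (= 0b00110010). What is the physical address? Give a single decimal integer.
vaddr = 50 = 0b00110010
Split: l1_idx=0, l2_idx=3, offset=2
L1[0] = 2
L2[2][3] = 52
paddr = 52 * 16 + 2 = 834

Answer: 834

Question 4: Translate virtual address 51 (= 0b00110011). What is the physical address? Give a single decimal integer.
vaddr = 51 = 0b00110011
Split: l1_idx=0, l2_idx=3, offset=3
L1[0] = 2
L2[2][3] = 52
paddr = 52 * 16 + 3 = 835

Answer: 835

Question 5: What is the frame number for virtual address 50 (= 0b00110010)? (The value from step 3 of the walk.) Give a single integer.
Answer: 52

Derivation:
vaddr = 50: l1_idx=0, l2_idx=3
L1[0] = 2; L2[2][3] = 52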